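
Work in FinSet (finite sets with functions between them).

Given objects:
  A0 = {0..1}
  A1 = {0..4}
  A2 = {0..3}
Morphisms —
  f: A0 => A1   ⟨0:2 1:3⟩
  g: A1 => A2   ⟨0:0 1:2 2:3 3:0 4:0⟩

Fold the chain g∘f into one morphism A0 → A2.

  0 f=>2 g=>3
  1 f=>3 g=>0
⟦path⟧: ⟨0:3 1:0⟩

Answer: ⟨0:3 1:0⟩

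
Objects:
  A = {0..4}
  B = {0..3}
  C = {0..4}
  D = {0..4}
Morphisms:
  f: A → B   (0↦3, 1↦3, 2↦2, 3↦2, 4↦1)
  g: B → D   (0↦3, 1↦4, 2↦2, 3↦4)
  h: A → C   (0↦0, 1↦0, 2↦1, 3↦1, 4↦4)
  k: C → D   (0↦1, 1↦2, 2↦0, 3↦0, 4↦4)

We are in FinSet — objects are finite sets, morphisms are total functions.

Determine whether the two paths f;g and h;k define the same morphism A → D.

Answer: DOES NOT COMMUTE

Work:
Along f;g (path 1):
  0 f→3 g→4
  1 f→3 g→4
  2 f→2 g→2
  3 f→2 g→2
  4 f→1 g→4
  ⟦path⟧₁ = (0↦4, 1↦4, 2↦2, 3↦2, 4↦4)
Along h;k (path 2):
  0 h→0 k→1
  1 h→0 k→1
  2 h→1 k→2
  3 h→1 k→2
  4 h→4 k→4
  ⟦path⟧₂ = (0↦1, 1↦1, 2↦2, 3↦2, 4↦4)
Equal? differ; not commutative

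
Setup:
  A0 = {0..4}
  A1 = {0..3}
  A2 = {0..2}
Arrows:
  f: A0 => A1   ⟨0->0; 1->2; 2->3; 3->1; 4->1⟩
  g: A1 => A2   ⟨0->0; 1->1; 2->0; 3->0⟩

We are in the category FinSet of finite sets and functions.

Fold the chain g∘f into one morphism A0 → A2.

Answer: ⟨0->0; 1->0; 2->0; 3->1; 4->1⟩

Work:
  0 f=>0 g=>0
  1 f=>2 g=>0
  2 f=>3 g=>0
  3 f=>1 g=>1
  4 f=>1 g=>1
result: ⟨0->0; 1->0; 2->0; 3->1; 4->1⟩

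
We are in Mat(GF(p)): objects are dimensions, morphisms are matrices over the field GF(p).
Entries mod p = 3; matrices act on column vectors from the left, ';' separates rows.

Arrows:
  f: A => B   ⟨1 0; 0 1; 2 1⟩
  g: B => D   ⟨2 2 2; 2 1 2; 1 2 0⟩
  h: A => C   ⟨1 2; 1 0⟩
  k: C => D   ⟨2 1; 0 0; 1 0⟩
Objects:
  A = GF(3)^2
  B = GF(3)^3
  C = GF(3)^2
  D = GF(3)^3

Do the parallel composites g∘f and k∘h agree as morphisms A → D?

Path 1 = f;g:
  e0=[1,0] f=>[1,0,2] g=>[0,0,1]
  e1=[0,1] f=>[0,1,1] g=>[1,0,2]
  composite₁ = ⟨0 1; 0 0; 1 2⟩
Path 2 = h;k:
  e0=[1,0] h=>[1,1] k=>[0,0,1]
  e1=[0,1] h=>[2,0] k=>[1,0,2]
  composite₂ = ⟨0 1; 0 0; 1 2⟩
Equal? same morphism ✓

Answer: COMMUTES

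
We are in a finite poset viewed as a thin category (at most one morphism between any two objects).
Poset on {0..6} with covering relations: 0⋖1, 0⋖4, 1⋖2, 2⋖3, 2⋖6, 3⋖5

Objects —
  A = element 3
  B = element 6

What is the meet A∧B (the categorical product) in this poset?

Common predecessors of 3,6: {0,1,2}
  0 ⊑ 2
  1 ⊑ 2
  2 ⊑ 2
glb = 2

Answer: A∧B = 2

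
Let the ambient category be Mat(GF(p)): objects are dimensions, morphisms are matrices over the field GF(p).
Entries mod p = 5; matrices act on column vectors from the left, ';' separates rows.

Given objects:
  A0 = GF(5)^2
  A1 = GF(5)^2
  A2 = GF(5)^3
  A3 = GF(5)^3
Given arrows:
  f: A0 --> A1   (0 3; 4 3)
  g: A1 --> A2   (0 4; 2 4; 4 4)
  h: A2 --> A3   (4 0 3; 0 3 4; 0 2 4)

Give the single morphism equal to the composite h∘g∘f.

Answer: (2 0; 2 0; 1 2)

Derivation:
  e0=⟨1,0⟩ f-->⟨0,4⟩ g-->⟨1,1,1⟩ h-->⟨2,2,1⟩
  e1=⟨0,1⟩ f-->⟨3,3⟩ g-->⟨2,3,4⟩ h-->⟨0,0,2⟩
composite: (2 0; 2 0; 1 2)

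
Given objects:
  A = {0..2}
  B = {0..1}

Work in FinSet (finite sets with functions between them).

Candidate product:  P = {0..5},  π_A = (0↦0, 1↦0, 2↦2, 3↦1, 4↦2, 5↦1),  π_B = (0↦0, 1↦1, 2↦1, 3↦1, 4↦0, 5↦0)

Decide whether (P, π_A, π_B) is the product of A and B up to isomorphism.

Answer: VALID PRODUCT

Trace:
|A|·|B| = 3·2 = 6;  |P| = 6
Check the pairing map k ↦ (π_A(k), π_B(k)):
  0 ↦ (0,0)
  1 ↦ (0,1)
  2 ↦ (2,1)
  3 ↦ (1,1)
  4 ↦ (2,0)
  5 ↦ (1,0)
distinct pairs in image: 6 / 6 needed
  → bijection onto A×B; projections well-typed.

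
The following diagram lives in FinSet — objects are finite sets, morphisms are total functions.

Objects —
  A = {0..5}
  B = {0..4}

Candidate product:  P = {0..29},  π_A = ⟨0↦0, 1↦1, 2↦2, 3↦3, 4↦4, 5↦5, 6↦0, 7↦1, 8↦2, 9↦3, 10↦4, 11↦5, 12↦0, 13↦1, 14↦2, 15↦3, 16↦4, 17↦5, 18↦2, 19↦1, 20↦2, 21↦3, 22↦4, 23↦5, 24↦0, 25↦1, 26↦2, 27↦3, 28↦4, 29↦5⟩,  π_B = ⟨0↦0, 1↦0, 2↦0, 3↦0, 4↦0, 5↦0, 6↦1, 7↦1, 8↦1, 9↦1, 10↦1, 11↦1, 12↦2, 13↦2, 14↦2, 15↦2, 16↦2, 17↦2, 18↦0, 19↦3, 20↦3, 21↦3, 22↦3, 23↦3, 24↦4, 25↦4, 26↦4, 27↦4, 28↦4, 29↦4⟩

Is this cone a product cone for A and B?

Answer: NOT A VALID PRODUCT — duplicate pair at indices 2,18

Derivation:
|A|·|B| = 6·5 = 30;  |P| = 30
Check the pairing map k ↦ (π_A(k), π_B(k)):
  0 ↦ (0,0)
  1 ↦ (1,0)
  2 ↦ (2,0)
  3 ↦ (3,0)
  4 ↦ (4,0)
  5 ↦ (5,0)
  6 ↦ (0,1)
  7 ↦ (1,1)
  8 ↦ (2,1)
  9 ↦ (3,1)
  10 ↦ (4,1)
  11 ↦ (5,1)
  12 ↦ (0,2)
  13 ↦ (1,2)
  14 ↦ (2,2)
  15 ↦ (3,2)
  16 ↦ (4,2)
  17 ↦ (5,2)
  18 ↦ (2,0)  ✗ repeats pair of k=2
  19 ↦ (1,3)
  20 ↦ (2,3)
  21 ↦ (3,3)
  22 ↦ (4,3)
  23 ↦ (5,3)
  24 ↦ (0,4)
  25 ↦ (1,4)
  26 ↦ (2,4)
  27 ↦ (3,4)
  28 ↦ (4,4)
  29 ↦ (5,4)
distinct pairs in image: 29 / 30 needed
  → (2,0) hit at k=2 and k=18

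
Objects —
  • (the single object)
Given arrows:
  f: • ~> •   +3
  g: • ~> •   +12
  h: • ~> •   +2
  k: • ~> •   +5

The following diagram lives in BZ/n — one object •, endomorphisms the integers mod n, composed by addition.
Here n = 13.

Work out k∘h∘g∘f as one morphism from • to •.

  0 +3≡3 +12≡2 +2≡4 +5≡9  (mod 13)
composite: +9

Answer: +9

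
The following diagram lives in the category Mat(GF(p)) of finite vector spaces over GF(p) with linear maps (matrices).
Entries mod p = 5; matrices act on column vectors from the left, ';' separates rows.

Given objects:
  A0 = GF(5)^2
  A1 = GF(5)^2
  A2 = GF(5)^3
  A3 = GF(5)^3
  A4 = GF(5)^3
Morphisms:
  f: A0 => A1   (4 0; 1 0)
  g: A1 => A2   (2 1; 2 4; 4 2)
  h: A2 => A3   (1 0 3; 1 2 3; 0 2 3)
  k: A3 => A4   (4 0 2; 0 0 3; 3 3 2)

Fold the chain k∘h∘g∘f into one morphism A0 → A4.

Answer: (3 0; 4 0; 1 0)

Work:
  e0=(1,0) f=>(4,1) g=>(4,2,3) h=>(3,2,3) k=>(3,4,1)
  e1=(0,1) f=>(0,0) g=>(0,0,0) h=>(0,0,0) k=>(0,0,0)
⟦path⟧: (3 0; 4 0; 1 0)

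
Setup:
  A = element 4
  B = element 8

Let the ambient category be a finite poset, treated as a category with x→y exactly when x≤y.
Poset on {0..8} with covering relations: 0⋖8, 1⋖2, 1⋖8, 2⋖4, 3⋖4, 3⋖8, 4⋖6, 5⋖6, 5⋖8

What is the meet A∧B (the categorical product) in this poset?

Answer: NO MEET EXISTS

Derivation:
Lower bounds of A=4 and B=8: {1,3}
  maximal lower bounds 1 and 3 are incomparable: neither 1⊑3 nor 3⊑1
→ no greatest lower bound exists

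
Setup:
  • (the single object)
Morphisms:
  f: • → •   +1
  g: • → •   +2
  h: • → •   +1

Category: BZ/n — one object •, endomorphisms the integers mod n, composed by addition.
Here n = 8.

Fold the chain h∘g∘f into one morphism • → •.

Answer: +4

Trace:
  0 +1≡1 +2≡3 +1≡4  (mod 8)
⟦path⟧: +4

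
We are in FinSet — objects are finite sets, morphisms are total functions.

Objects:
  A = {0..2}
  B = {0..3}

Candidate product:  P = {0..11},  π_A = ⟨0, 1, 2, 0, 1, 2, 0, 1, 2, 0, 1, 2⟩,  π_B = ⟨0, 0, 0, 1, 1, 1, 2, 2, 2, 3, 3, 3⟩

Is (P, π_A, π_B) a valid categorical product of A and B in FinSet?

Answer: VALID PRODUCT

Derivation:
|A|·|B| = 3·4 = 12;  |P| = 12
Check the pairing map k ↦ (π_A(k), π_B(k)):
  0 -> (0,0)
  1 -> (1,0)
  2 -> (2,0)
  3 -> (0,1)
  4 -> (1,1)
  5 -> (2,1)
  6 -> (0,2)
  7 -> (1,2)
  8 -> (2,2)
  9 -> (0,3)
  10 -> (1,3)
  11 -> (2,3)
distinct pairs in image: 12 / 12 needed
  → bijection onto A×B; projections well-typed.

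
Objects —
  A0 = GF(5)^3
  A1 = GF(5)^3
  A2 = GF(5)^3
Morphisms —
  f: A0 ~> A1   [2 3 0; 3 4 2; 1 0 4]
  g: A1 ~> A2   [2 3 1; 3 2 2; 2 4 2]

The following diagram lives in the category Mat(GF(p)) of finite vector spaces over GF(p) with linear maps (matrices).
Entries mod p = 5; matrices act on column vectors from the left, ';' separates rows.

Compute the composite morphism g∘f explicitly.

  e0=[1,0,0] f~>[2,3,1] g~>[4,4,3]
  e1=[0,1,0] f~>[3,4,0] g~>[3,2,2]
  e2=[0,0,1] f~>[0,2,4] g~>[0,2,1]
result: [4 3 0; 4 2 2; 3 2 1]

Answer: [4 3 0; 4 2 2; 3 2 1]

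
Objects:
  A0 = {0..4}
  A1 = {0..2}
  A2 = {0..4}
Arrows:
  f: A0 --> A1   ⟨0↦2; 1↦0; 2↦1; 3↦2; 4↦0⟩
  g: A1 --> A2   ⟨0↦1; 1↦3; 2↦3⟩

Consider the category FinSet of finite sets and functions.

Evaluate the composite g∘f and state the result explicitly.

Answer: ⟨0↦3; 1↦1; 2↦3; 3↦3; 4↦1⟩

Derivation:
  0 f-->2 g-->3
  1 f-->0 g-->1
  2 f-->1 g-->3
  3 f-->2 g-->3
  4 f-->0 g-->1
result: ⟨0↦3; 1↦1; 2↦3; 3↦3; 4↦1⟩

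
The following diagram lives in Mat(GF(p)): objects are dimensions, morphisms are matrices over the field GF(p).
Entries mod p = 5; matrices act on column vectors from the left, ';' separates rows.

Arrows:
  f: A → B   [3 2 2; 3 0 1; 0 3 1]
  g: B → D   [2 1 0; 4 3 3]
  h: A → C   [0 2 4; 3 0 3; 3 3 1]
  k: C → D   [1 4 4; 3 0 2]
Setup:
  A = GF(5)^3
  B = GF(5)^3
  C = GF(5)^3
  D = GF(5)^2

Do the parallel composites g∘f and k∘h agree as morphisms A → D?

Answer: COMMUTES

Derivation:
Along f;g (path 1):
  e0=⟨1,0,0⟩ f→⟨3,3,0⟩ g→⟨4,1⟩
  e1=⟨0,1,0⟩ f→⟨2,0,3⟩ g→⟨4,2⟩
  e2=⟨0,0,1⟩ f→⟨2,1,1⟩ g→⟨0,4⟩
  ⟦path⟧₁ = [4 4 0; 1 2 4]
Along h;k (path 2):
  e0=⟨1,0,0⟩ h→⟨0,3,3⟩ k→⟨4,1⟩
  e1=⟨0,1,0⟩ h→⟨2,0,3⟩ k→⟨4,2⟩
  e2=⟨0,0,1⟩ h→⟨4,3,1⟩ k→⟨0,4⟩
  ⟦path⟧₂ = [4 4 0; 1 2 4]
Equal? equal; square commutes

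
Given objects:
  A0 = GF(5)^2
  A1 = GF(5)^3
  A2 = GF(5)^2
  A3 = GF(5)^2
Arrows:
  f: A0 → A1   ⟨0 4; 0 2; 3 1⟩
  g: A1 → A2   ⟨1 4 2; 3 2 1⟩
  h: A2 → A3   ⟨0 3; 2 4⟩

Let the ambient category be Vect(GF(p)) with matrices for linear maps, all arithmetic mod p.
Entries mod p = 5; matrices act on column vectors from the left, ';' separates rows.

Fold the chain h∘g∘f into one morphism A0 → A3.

  e0=⟨1,0⟩ f→⟨0,0,3⟩ g→⟨1,3⟩ h→⟨4,4⟩
  e1=⟨0,1⟩ f→⟨4,2,1⟩ g→⟨4,2⟩ h→⟨1,1⟩
result: ⟨4 1; 4 1⟩

Answer: ⟨4 1; 4 1⟩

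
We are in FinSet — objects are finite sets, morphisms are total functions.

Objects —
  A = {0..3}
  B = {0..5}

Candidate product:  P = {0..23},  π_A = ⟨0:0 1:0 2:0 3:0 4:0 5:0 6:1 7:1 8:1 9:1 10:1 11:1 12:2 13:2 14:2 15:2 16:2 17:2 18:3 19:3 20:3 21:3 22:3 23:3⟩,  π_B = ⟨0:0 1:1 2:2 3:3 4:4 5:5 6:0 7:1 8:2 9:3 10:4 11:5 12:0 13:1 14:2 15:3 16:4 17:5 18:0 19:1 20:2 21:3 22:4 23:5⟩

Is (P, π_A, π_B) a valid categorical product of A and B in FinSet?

|A|·|B| = 4·6 = 24;  |P| = 24
Check the pairing map k ↦ (π_A(k), π_B(k)):
  0 : (0,0)
  1 : (0,1)
  2 : (0,2)
  3 : (0,3)
  4 : (0,4)
  5 : (0,5)
  6 : (1,0)
  7 : (1,1)
  8 : (1,2)
  9 : (1,3)
  10 : (1,4)
  11 : (1,5)
  12 : (2,0)
  13 : (2,1)
  14 : (2,2)
  15 : (2,3)
  16 : (2,4)
  17 : (2,5)
  18 : (3,0)
  19 : (3,1)
  20 : (3,2)
  21 : (3,3)
  22 : (3,4)
  23 : (3,5)
distinct pairs in image: 24 / 24 needed
  → bijection onto A×B; projections well-typed.

Answer: VALID PRODUCT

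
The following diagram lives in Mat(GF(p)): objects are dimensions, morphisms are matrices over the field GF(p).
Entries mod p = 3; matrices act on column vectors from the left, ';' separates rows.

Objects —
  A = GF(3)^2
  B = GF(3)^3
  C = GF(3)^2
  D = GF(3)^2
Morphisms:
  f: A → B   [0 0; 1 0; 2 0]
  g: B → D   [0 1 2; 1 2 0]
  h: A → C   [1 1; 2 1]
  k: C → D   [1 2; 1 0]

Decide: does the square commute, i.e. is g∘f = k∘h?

Along f;g (path 1):
  e0=⟨1,0⟩ f→⟨0,1,2⟩ g→⟨2,2⟩
  e1=⟨0,1⟩ f→⟨0,0,0⟩ g→⟨0,0⟩
  composite₁ = [2 0; 2 0]
Along h;k (path 2):
  e0=⟨1,0⟩ h→⟨1,2⟩ k→⟨2,1⟩
  e1=⟨0,1⟩ h→⟨1,1⟩ k→⟨0,1⟩
  composite₂ = [2 0; 1 1]
Equal? distinct morphisms ✗

Answer: DOES NOT COMMUTE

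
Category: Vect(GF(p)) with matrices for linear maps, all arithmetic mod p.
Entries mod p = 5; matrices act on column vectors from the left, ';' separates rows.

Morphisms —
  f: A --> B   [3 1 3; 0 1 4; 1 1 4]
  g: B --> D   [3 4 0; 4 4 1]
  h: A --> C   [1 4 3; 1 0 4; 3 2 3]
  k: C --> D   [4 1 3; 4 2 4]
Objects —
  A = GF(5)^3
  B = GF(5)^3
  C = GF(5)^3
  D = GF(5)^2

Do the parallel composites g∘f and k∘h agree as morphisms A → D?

Answer: COMMUTES

Trace:
Along f;g (path 1):
  e0=[1,0,0] f-->[3,0,1] g-->[4,3]
  e1=[0,1,0] f-->[1,1,1] g-->[2,4]
  e2=[0,0,1] f-->[3,4,4] g-->[0,2]
  ⟦path⟧₁ = [4 2 0; 3 4 2]
Along h;k (path 2):
  e0=[1,0,0] h-->[1,1,3] k-->[4,3]
  e1=[0,1,0] h-->[4,0,2] k-->[2,4]
  e2=[0,0,1] h-->[3,4,3] k-->[0,2]
  ⟦path⟧₂ = [4 2 0; 3 4 2]
Equal? YES — commutes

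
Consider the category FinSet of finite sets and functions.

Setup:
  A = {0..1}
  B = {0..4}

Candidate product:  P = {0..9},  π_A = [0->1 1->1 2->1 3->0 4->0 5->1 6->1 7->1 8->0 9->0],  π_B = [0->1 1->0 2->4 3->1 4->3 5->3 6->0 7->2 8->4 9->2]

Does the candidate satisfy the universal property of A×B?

|A|·|B| = 2·5 = 10;  |P| = 10
Check the pairing map k ↦ (π_A(k), π_B(k)):
  0 -> (1,1)
  1 -> (1,0)
  2 -> (1,4)
  3 -> (0,1)
  4 -> (0,3)
  5 -> (1,3)
  6 -> (1,0)  ✗ repeats pair of k=1
  7 -> (1,2)
  8 -> (0,4)
  9 -> (0,2)
distinct pairs in image: 9 / 10 needed
  → (1,0) hit at k=1 and k=6

Answer: NOT A VALID PRODUCT — duplicate pair at indices 6,1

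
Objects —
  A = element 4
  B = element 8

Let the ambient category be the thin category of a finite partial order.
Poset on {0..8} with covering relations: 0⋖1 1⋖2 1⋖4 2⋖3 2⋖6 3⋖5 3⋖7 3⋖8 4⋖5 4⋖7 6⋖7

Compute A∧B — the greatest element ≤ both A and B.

Common predecessors of 4,8: {0,1}
  0 <= 1
  1 <= 1
glb = 1

Answer: A∧B = 1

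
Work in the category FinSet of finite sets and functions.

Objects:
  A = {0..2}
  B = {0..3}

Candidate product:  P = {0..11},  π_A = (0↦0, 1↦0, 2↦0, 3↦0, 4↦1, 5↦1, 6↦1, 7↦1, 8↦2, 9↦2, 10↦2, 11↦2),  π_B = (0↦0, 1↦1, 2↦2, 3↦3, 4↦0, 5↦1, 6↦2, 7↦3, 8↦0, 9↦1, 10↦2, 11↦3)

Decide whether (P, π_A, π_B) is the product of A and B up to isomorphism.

Answer: VALID PRODUCT

Work:
|A|·|B| = 3·4 = 12;  |P| = 12
Check the pairing map k ↦ (π_A(k), π_B(k)):
  0 ↦ (0,0)
  1 ↦ (0,1)
  2 ↦ (0,2)
  3 ↦ (0,3)
  4 ↦ (1,0)
  5 ↦ (1,1)
  6 ↦ (1,2)
  7 ↦ (1,3)
  8 ↦ (2,0)
  9 ↦ (2,1)
  10 ↦ (2,2)
  11 ↦ (2,3)
distinct pairs in image: 12 / 12 needed
  → bijection onto A×B; projections well-typed.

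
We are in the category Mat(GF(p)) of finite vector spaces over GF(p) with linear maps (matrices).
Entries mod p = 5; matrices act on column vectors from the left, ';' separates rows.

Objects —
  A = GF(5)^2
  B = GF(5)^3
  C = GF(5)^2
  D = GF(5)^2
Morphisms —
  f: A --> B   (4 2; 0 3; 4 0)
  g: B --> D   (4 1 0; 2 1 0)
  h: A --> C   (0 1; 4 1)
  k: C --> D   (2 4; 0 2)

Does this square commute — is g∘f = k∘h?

Answer: COMMUTES

Derivation:
1) trace f;g:
  e0=⟨1,0⟩ f-->⟨4,0,4⟩ g-->⟨1,3⟩
  e1=⟨0,1⟩ f-->⟨2,3,0⟩ g-->⟨1,2⟩
  result₁ = (1 1; 3 2)
2) trace h;k:
  e0=⟨1,0⟩ h-->⟨0,4⟩ k-->⟨1,3⟩
  e1=⟨0,1⟩ h-->⟨1,1⟩ k-->⟨1,2⟩
  result₂ = (1 1; 3 2)
Equal? YES — commutes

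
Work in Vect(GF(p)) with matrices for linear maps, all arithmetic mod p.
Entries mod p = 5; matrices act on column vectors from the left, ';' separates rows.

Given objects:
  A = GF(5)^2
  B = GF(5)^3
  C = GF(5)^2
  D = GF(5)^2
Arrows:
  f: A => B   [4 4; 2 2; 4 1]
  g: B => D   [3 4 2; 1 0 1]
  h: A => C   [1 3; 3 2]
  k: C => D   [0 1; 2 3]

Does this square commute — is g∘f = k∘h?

Answer: DOES NOT COMMUTE

Derivation:
1) trace f;g:
  e0=⟨1,0⟩ f=>⟨4,2,4⟩ g=>⟨3,3⟩
  e1=⟨0,1⟩ f=>⟨4,2,1⟩ g=>⟨2,0⟩
  result₁ = [3 2; 3 0]
2) trace h;k:
  e0=⟨1,0⟩ h=>⟨1,3⟩ k=>⟨3,1⟩
  e1=⟨0,1⟩ h=>⟨3,2⟩ k=>⟨2,2⟩
  result₂ = [3 2; 1 2]
Equal? NO — does not commute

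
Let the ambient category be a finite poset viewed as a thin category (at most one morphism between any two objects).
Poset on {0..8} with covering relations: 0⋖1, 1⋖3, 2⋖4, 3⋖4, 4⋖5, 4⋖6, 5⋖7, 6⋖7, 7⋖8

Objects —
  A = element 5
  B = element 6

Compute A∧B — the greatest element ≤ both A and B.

Lower bounds of A=5 and B=6: {0,1,2,3,4}
  0 ≤ 4
  1 ≤ 4
  2 ≤ 4
  3 ≤ 4
  4 ≤ 4
glb = 4

Answer: A∧B = 4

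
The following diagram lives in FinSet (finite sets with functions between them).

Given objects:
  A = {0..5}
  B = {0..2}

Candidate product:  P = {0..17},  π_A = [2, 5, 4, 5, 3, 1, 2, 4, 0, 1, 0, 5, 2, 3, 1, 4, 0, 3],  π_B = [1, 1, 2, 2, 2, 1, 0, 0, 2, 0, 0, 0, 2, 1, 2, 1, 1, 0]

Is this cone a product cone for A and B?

Answer: VALID PRODUCT

Derivation:
|A|·|B| = 6·3 = 18;  |P| = 18
Check the pairing map k ↦ (π_A(k), π_B(k)):
  0 ↦ (2,1)
  1 ↦ (5,1)
  2 ↦ (4,2)
  3 ↦ (5,2)
  4 ↦ (3,2)
  5 ↦ (1,1)
  6 ↦ (2,0)
  7 ↦ (4,0)
  8 ↦ (0,2)
  9 ↦ (1,0)
  10 ↦ (0,0)
  11 ↦ (5,0)
  12 ↦ (2,2)
  13 ↦ (3,1)
  14 ↦ (1,2)
  15 ↦ (4,1)
  16 ↦ (0,1)
  17 ↦ (3,0)
distinct pairs in image: 18 / 18 needed
  → bijection onto A×B; projections well-typed.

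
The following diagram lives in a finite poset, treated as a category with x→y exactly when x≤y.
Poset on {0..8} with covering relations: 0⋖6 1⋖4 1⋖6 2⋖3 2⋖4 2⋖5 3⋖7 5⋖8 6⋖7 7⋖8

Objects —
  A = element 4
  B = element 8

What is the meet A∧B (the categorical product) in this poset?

Common predecessors of 4,8: {1,2}
  maximal lower bounds 1 and 2 are incomparable: neither 1<=2 nor 2<=1
→ no greatest lower bound exists

Answer: NO MEET EXISTS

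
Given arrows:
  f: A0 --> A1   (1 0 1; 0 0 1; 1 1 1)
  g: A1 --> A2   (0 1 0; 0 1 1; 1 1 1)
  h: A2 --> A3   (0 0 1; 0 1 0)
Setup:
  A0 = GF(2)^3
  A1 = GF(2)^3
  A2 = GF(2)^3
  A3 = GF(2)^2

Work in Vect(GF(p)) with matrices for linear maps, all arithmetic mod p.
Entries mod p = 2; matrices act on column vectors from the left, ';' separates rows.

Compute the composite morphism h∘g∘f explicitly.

Answer: (0 1 1; 1 1 0)

Work:
  e0=[1,0,0] f-->[1,0,1] g-->[0,1,0] h-->[0,1]
  e1=[0,1,0] f-->[0,0,1] g-->[0,1,1] h-->[1,1]
  e2=[0,0,1] f-->[1,1,1] g-->[1,0,1] h-->[1,0]
⟦path⟧: (0 1 1; 1 1 0)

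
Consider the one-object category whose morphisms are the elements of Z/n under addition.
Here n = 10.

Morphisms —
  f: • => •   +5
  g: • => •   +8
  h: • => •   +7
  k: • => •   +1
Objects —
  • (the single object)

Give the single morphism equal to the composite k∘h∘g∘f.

  0 +5≡5 +8≡3 +7≡0 +1≡1  (mod 10)
⟦path⟧: +1

Answer: +1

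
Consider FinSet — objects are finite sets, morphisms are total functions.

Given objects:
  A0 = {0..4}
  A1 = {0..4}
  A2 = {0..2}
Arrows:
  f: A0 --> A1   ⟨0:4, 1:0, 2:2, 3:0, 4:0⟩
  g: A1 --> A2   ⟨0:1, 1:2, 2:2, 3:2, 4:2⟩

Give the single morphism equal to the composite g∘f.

Answer: ⟨0:2, 1:1, 2:2, 3:1, 4:1⟩

Trace:
  0 f-->4 g-->2
  1 f-->0 g-->1
  2 f-->2 g-->2
  3 f-->0 g-->1
  4 f-->0 g-->1
composite: ⟨0:2, 1:1, 2:2, 3:1, 4:1⟩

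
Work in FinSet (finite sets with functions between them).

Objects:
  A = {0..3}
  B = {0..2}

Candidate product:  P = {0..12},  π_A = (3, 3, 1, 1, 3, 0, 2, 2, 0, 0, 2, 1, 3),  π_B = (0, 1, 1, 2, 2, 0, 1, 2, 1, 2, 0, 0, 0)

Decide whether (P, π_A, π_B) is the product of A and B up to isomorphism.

Answer: NOT A VALID PRODUCT — |P|=13 ≠ |A|·|B|=12

Work:
|A|·|B| = 4·3 = 12;  |P| = 13
  → cardinalities differ; no bijection possible.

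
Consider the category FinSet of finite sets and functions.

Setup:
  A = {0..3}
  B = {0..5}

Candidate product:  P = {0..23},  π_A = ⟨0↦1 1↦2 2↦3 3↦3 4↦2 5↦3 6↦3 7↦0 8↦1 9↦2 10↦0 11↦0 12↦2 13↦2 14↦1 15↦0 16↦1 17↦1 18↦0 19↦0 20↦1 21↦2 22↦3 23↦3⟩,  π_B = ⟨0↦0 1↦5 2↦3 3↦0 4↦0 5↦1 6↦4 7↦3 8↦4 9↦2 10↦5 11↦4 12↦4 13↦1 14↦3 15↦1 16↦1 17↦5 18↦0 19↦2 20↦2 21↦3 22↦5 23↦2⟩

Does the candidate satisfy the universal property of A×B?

|A|·|B| = 4·6 = 24;  |P| = 24
Check the pairing map k ↦ (π_A(k), π_B(k)):
  0 ↦ (1,0)
  1 ↦ (2,5)
  2 ↦ (3,3)
  3 ↦ (3,0)
  4 ↦ (2,0)
  5 ↦ (3,1)
  6 ↦ (3,4)
  7 ↦ (0,3)
  8 ↦ (1,4)
  9 ↦ (2,2)
  10 ↦ (0,5)
  11 ↦ (0,4)
  12 ↦ (2,4)
  13 ↦ (2,1)
  14 ↦ (1,3)
  15 ↦ (0,1)
  16 ↦ (1,1)
  17 ↦ (1,5)
  18 ↦ (0,0)
  19 ↦ (0,2)
  20 ↦ (1,2)
  21 ↦ (2,3)
  22 ↦ (3,5)
  23 ↦ (3,2)
distinct pairs in image: 24 / 24 needed
  → bijection onto A×B; projections well-typed.

Answer: VALID PRODUCT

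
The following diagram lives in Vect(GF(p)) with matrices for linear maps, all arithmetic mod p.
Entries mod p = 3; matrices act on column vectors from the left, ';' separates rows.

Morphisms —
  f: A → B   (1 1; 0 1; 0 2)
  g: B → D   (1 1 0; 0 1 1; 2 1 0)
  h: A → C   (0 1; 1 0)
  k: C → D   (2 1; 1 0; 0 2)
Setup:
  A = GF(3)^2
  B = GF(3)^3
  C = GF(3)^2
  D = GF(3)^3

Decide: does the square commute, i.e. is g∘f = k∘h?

Answer: DOES NOT COMMUTE

Work:
1) trace f;g:
  e0=⟨1,0⟩ f→⟨1,0,0⟩ g→⟨1,0,2⟩
  e1=⟨0,1⟩ f→⟨1,1,2⟩ g→⟨2,0,0⟩
  result₁ = (1 2; 0 0; 2 0)
2) trace h;k:
  e0=⟨1,0⟩ h→⟨0,1⟩ k→⟨1,0,2⟩
  e1=⟨0,1⟩ h→⟨1,0⟩ k→⟨2,1,0⟩
  result₂ = (1 2; 0 1; 2 0)
Equal? distinct morphisms ✗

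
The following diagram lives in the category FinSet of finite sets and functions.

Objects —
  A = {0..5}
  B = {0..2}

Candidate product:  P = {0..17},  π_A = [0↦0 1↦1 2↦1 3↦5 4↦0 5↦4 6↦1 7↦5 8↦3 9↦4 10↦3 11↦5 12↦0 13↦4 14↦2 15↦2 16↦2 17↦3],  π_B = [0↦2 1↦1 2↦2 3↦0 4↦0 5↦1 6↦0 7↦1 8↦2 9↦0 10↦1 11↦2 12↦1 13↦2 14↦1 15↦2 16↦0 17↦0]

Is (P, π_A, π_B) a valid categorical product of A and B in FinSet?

Answer: VALID PRODUCT

Derivation:
|A|·|B| = 6·3 = 18;  |P| = 18
Check the pairing map k ↦ (π_A(k), π_B(k)):
  0 ↦ (0,2)
  1 ↦ (1,1)
  2 ↦ (1,2)
  3 ↦ (5,0)
  4 ↦ (0,0)
  5 ↦ (4,1)
  6 ↦ (1,0)
  7 ↦ (5,1)
  8 ↦ (3,2)
  9 ↦ (4,0)
  10 ↦ (3,1)
  11 ↦ (5,2)
  12 ↦ (0,1)
  13 ↦ (4,2)
  14 ↦ (2,1)
  15 ↦ (2,2)
  16 ↦ (2,0)
  17 ↦ (3,0)
distinct pairs in image: 18 / 18 needed
  → bijection onto A×B; projections well-typed.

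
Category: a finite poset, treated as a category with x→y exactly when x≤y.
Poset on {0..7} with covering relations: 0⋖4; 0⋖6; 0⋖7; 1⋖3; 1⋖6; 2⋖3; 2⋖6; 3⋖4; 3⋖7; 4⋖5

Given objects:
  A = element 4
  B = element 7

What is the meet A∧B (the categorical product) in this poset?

{x : x<=A ∧ x<=B} = {0,1,2,3}  (A=4, B=7)
  maximal lower bounds 0 and 3 are incomparable: neither 0<=3 nor 3<=0
→ no greatest lower bound exists

Answer: NO MEET EXISTS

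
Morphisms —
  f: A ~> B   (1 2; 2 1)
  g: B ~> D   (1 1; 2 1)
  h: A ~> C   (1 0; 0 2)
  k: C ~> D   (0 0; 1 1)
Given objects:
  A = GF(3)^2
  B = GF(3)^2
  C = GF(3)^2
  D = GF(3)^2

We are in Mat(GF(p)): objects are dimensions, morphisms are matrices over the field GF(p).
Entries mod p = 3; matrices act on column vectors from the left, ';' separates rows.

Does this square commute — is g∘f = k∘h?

Along f;g (path 1):
  e0=[1,0] f~>[1,2] g~>[0,1]
  e1=[0,1] f~>[2,1] g~>[0,2]
  result₁ = (0 0; 1 2)
Along h;k (path 2):
  e0=[1,0] h~>[1,0] k~>[0,1]
  e1=[0,1] h~>[0,2] k~>[0,2]
  result₂ = (0 0; 1 2)
Equal? same morphism ✓

Answer: COMMUTES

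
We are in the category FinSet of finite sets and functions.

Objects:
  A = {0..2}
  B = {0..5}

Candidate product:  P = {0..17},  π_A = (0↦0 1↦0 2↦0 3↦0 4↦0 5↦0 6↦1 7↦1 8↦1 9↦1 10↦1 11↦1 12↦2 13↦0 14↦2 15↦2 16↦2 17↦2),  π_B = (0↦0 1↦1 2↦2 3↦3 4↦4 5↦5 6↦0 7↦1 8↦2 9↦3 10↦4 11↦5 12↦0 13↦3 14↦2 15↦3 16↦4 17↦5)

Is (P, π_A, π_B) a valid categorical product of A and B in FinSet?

Answer: NOT A VALID PRODUCT — duplicate pair at indices 3,13

Trace:
|A|·|B| = 3·6 = 18;  |P| = 18
Check the pairing map k ↦ (π_A(k), π_B(k)):
  0 ↦ (0,0)
  1 ↦ (0,1)
  2 ↦ (0,2)
  3 ↦ (0,3)
  4 ↦ (0,4)
  5 ↦ (0,5)
  6 ↦ (1,0)
  7 ↦ (1,1)
  8 ↦ (1,2)
  9 ↦ (1,3)
  10 ↦ (1,4)
  11 ↦ (1,5)
  12 ↦ (2,0)
  13 ↦ (0,3)  ✗ repeats pair of k=3
  14 ↦ (2,2)
  15 ↦ (2,3)
  16 ↦ (2,4)
  17 ↦ (2,5)
distinct pairs in image: 17 / 18 needed
  → (0,3) hit at k=3 and k=13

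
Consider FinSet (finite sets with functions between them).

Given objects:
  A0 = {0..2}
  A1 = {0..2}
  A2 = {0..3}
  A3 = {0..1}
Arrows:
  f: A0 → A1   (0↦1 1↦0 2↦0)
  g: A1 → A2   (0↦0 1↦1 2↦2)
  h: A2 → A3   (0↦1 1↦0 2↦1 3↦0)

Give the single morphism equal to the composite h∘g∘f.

  0 f→1 g→1 h→0
  1 f→0 g→0 h→1
  2 f→0 g→0 h→1
result: (0↦0 1↦1 2↦1)

Answer: (0↦0 1↦1 2↦1)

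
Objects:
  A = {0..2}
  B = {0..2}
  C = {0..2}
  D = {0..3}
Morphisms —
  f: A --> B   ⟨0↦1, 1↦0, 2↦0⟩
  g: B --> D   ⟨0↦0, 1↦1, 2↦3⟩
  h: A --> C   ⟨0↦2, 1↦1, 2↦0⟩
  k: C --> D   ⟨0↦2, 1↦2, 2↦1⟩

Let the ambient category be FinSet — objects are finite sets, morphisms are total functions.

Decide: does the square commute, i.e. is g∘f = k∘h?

Answer: DOES NOT COMMUTE

Derivation:
Path 1 = f;g:
  0 f-->1 g-->1
  1 f-->0 g-->0
  2 f-->0 g-->0
  composite₁ = ⟨0↦1, 1↦0, 2↦0⟩
Path 2 = h;k:
  0 h-->2 k-->1
  1 h-->1 k-->2
  2 h-->0 k-->2
  composite₂ = ⟨0↦1, 1↦2, 2↦2⟩
Equal? NO — does not commute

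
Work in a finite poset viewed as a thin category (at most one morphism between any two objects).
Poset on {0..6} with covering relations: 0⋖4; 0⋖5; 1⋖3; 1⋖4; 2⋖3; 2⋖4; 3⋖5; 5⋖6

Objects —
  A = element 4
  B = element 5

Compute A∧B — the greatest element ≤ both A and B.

Common predecessors of 4,5: {0,1,2}
  maximal lower bounds 0 and 1 are incomparable: neither 0≤1 nor 1≤0
→ no greatest lower bound exists

Answer: NO MEET EXISTS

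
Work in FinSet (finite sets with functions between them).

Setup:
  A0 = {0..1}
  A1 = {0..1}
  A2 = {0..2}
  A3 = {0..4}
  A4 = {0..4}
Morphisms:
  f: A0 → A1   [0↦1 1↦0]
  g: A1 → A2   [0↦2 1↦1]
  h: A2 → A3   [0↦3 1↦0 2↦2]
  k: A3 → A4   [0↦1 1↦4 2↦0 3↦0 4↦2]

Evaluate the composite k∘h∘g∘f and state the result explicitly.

  0 f→1 g→1 h→0 k→1
  1 f→0 g→2 h→2 k→0
result: [0↦1 1↦0]

Answer: [0↦1 1↦0]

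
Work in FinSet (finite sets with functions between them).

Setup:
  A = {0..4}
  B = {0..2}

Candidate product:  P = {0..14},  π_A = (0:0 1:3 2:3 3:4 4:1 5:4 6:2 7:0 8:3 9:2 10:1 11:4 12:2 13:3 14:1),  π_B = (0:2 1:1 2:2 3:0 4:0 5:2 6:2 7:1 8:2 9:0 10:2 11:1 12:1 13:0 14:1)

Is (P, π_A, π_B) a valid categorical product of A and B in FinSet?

Answer: NOT A VALID PRODUCT — duplicate pair at indices 8,2

Work:
|A|·|B| = 5·3 = 15;  |P| = 15
Check the pairing map k ↦ (π_A(k), π_B(k)):
  0 : (0,2)
  1 : (3,1)
  2 : (3,2)
  3 : (4,0)
  4 : (1,0)
  5 : (4,2)
  6 : (2,2)
  7 : (0,1)
  8 : (3,2)  ✗ repeats pair of k=2
  9 : (2,0)
  10 : (1,2)
  11 : (4,1)
  12 : (2,1)
  13 : (3,0)
  14 : (1,1)
distinct pairs in image: 14 / 15 needed
  → (3,2) hit at k=2 and k=8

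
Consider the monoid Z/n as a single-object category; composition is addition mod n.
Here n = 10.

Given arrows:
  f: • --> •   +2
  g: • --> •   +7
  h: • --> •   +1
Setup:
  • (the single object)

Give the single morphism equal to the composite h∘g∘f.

Answer: +0

Work:
  0 +2≡2 +7≡9 +1≡0  (mod 10)
⟦path⟧: +0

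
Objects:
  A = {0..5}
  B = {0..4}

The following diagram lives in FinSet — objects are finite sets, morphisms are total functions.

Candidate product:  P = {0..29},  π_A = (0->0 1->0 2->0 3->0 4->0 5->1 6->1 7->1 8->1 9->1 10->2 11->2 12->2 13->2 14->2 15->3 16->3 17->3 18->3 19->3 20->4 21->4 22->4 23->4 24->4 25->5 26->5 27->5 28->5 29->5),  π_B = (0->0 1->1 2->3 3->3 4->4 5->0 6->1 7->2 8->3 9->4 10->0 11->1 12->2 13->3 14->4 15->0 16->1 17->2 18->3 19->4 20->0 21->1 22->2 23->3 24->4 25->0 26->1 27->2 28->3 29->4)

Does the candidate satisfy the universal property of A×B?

Answer: NOT A VALID PRODUCT — duplicate pair at indices 3,2

Trace:
|A|·|B| = 6·5 = 30;  |P| = 30
Check the pairing map k ↦ (π_A(k), π_B(k)):
  0 -> (0,0)
  1 -> (0,1)
  2 -> (0,3)
  3 -> (0,3)  ✗ repeats pair of k=2
  4 -> (0,4)
  5 -> (1,0)
  6 -> (1,1)
  7 -> (1,2)
  8 -> (1,3)
  9 -> (1,4)
  10 -> (2,0)
  11 -> (2,1)
  12 -> (2,2)
  13 -> (2,3)
  14 -> (2,4)
  15 -> (3,0)
  16 -> (3,1)
  17 -> (3,2)
  18 -> (3,3)
  19 -> (3,4)
  20 -> (4,0)
  21 -> (4,1)
  22 -> (4,2)
  23 -> (4,3)
  24 -> (4,4)
  25 -> (5,0)
  26 -> (5,1)
  27 -> (5,2)
  28 -> (5,3)
  29 -> (5,4)
distinct pairs in image: 29 / 30 needed
  → (0,3) hit at k=2 and k=3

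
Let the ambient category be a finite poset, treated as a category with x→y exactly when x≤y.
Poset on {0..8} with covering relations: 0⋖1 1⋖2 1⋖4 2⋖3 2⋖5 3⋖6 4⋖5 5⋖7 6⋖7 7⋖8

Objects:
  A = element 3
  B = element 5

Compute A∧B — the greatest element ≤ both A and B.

Common predecessors of 3,5: {0,1,2}
  0 <= 2
  1 <= 2
  2 <= 2
glb = 2

Answer: A∧B = 2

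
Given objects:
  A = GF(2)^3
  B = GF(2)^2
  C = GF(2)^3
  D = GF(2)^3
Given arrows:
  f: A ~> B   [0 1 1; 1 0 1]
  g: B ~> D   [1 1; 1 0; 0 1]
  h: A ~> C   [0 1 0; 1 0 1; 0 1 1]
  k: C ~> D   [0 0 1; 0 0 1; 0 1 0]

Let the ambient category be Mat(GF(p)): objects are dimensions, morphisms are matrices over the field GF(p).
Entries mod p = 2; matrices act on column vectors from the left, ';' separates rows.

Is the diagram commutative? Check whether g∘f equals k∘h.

Path 1 = f;g:
  e0=⟨1,0,0⟩ f~>⟨0,1⟩ g~>⟨1,0,1⟩
  e1=⟨0,1,0⟩ f~>⟨1,0⟩ g~>⟨1,1,0⟩
  e2=⟨0,0,1⟩ f~>⟨1,1⟩ g~>⟨0,1,1⟩
  ⟦path⟧₁ = [1 1 0; 0 1 1; 1 0 1]
Path 2 = h;k:
  e0=⟨1,0,0⟩ h~>⟨0,1,0⟩ k~>⟨0,0,1⟩
  e1=⟨0,1,0⟩ h~>⟨1,0,1⟩ k~>⟨1,1,0⟩
  e2=⟨0,0,1⟩ h~>⟨0,1,1⟩ k~>⟨1,1,1⟩
  ⟦path⟧₂ = [0 1 1; 0 1 1; 1 0 1]
Equal? distinct morphisms ✗

Answer: DOES NOT COMMUTE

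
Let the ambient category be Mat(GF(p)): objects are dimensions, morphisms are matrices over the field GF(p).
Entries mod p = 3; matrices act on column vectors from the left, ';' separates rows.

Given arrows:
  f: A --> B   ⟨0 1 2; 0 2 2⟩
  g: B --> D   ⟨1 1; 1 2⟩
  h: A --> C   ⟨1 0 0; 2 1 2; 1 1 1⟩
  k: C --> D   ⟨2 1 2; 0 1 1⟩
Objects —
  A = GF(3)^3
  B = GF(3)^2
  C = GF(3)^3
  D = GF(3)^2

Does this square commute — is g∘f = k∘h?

Answer: COMMUTES

Work:
1) trace f;g:
  e0=(1,0,0) f-->(0,0) g-->(0,0)
  e1=(0,1,0) f-->(1,2) g-->(0,2)
  e2=(0,0,1) f-->(2,2) g-->(1,0)
  result₁ = ⟨0 0 1; 0 2 0⟩
2) trace h;k:
  e0=(1,0,0) h-->(1,2,1) k-->(0,0)
  e1=(0,1,0) h-->(0,1,1) k-->(0,2)
  e2=(0,0,1) h-->(0,2,1) k-->(1,0)
  result₂ = ⟨0 0 1; 0 2 0⟩
Equal? equal; square commutes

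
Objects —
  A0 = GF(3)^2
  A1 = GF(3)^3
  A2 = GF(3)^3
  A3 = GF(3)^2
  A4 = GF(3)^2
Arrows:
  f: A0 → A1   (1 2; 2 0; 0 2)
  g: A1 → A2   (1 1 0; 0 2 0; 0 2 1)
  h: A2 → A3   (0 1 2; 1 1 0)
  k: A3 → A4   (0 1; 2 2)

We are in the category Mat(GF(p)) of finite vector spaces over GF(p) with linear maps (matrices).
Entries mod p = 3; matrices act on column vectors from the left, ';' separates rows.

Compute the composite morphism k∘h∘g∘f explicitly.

  e0=⟨1,0⟩ f→⟨1,2,0⟩ g→⟨0,1,1⟩ h→⟨0,1⟩ k→⟨1,2⟩
  e1=⟨0,1⟩ f→⟨2,0,2⟩ g→⟨2,0,2⟩ h→⟨1,2⟩ k→⟨2,0⟩
⟦path⟧: (1 2; 2 0)

Answer: (1 2; 2 0)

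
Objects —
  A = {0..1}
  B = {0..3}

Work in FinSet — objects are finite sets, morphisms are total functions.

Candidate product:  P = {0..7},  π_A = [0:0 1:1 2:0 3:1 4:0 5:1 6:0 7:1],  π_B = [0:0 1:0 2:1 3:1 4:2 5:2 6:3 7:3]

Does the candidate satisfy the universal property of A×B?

|A|·|B| = 2·4 = 8;  |P| = 8
Check the pairing map k ↦ (π_A(k), π_B(k)):
  0 : (0,0)
  1 : (1,0)
  2 : (0,1)
  3 : (1,1)
  4 : (0,2)
  5 : (1,2)
  6 : (0,3)
  7 : (1,3)
distinct pairs in image: 8 / 8 needed
  → bijection onto A×B; projections well-typed.

Answer: VALID PRODUCT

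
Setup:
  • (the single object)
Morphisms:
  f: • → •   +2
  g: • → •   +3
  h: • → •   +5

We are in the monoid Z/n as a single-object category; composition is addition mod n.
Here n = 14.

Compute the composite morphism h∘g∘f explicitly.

  0 +2≡2 +3≡5 +5≡10  (mod 14)
⟦path⟧: +10

Answer: +10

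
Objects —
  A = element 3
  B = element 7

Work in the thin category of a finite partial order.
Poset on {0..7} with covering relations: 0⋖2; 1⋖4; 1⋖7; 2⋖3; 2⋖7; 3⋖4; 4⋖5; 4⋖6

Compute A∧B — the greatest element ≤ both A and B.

Answer: A∧B = 2

Derivation:
{x : x<=A ∧ x<=B} = {0,2}  (A=3, B=7)
  0 <= 2
  2 <= 2
glb = 2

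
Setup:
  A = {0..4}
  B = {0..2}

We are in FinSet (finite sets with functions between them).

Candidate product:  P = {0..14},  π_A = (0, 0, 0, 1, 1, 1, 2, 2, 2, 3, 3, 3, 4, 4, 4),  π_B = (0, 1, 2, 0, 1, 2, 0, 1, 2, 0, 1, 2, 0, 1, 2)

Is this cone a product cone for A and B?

|A|·|B| = 5·3 = 15;  |P| = 15
Check the pairing map k ↦ (π_A(k), π_B(k)):
  0 -> (0,0)
  1 -> (0,1)
  2 -> (0,2)
  3 -> (1,0)
  4 -> (1,1)
  5 -> (1,2)
  6 -> (2,0)
  7 -> (2,1)
  8 -> (2,2)
  9 -> (3,0)
  10 -> (3,1)
  11 -> (3,2)
  12 -> (4,0)
  13 -> (4,1)
  14 -> (4,2)
distinct pairs in image: 15 / 15 needed
  → bijection onto A×B; projections well-typed.

Answer: VALID PRODUCT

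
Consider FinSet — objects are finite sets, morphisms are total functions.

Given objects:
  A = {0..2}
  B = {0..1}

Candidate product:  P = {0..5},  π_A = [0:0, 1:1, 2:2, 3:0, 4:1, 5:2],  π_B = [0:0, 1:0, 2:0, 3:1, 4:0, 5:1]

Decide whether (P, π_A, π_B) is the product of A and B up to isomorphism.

Answer: NOT A VALID PRODUCT — duplicate pair at indices 1,4

Trace:
|A|·|B| = 3·2 = 6;  |P| = 6
Check the pairing map k ↦ (π_A(k), π_B(k)):
  0 : (0,0)
  1 : (1,0)
  2 : (2,0)
  3 : (0,1)
  4 : (1,0)  ✗ repeats pair of k=1
  5 : (2,1)
distinct pairs in image: 5 / 6 needed
  → (1,0) hit at k=1 and k=4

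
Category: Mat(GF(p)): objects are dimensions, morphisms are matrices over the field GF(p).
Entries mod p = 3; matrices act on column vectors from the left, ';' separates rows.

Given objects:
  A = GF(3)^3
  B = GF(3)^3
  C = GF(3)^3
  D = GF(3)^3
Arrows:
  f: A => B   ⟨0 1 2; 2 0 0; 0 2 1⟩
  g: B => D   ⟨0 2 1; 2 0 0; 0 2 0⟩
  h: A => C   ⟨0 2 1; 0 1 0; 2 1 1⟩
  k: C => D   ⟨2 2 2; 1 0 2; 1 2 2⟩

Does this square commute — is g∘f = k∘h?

1) trace f;g:
  e0=⟨1,0,0⟩ f=>⟨0,2,0⟩ g=>⟨1,0,1⟩
  e1=⟨0,1,0⟩ f=>⟨1,0,2⟩ g=>⟨2,2,0⟩
  e2=⟨0,0,1⟩ f=>⟨2,0,1⟩ g=>⟨1,1,0⟩
  ⟦path⟧₁ = ⟨1 2 1; 0 2 1; 1 0 0⟩
2) trace h;k:
  e0=⟨1,0,0⟩ h=>⟨0,0,2⟩ k=>⟨1,1,1⟩
  e1=⟨0,1,0⟩ h=>⟨2,1,1⟩ k=>⟨2,1,0⟩
  e2=⟨0,0,1⟩ h=>⟨1,0,1⟩ k=>⟨1,0,0⟩
  ⟦path⟧₂ = ⟨1 2 1; 1 1 0; 1 0 0⟩
Equal? NO — does not commute

Answer: DOES NOT COMMUTE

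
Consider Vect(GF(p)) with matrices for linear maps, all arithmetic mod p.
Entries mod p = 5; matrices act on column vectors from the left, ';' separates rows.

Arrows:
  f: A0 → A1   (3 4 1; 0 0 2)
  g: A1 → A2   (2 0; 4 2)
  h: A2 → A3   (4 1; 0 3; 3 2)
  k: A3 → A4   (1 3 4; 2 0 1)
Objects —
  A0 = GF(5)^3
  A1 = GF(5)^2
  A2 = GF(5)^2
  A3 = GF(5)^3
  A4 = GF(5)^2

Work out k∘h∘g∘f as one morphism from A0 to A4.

  e0=(1,0,0) f→(3,0) g→(1,2) h→(1,1,2) k→(2,4)
  e1=(0,1,0) f→(4,0) g→(3,1) h→(3,3,1) k→(1,2)
  e2=(0,0,1) f→(1,2) g→(2,3) h→(1,4,2) k→(1,4)
result: (2 1 1; 4 2 4)

Answer: (2 1 1; 4 2 4)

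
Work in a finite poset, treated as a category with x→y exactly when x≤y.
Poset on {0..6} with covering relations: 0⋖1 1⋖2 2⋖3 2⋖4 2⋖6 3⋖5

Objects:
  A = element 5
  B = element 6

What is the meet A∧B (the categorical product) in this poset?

{x : x≤A ∧ x≤B} = {0,1,2}  (A=5, B=6)
  0 ≤ 2
  1 ≤ 2
  2 ≤ 2
glb = 2

Answer: A∧B = 2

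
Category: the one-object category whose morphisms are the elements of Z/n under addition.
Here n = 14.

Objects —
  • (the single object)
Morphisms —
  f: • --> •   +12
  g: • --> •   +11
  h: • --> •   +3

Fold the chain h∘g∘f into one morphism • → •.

  0 +12≡12 +11≡9 +3≡12  (mod 14)
composite: +12

Answer: +12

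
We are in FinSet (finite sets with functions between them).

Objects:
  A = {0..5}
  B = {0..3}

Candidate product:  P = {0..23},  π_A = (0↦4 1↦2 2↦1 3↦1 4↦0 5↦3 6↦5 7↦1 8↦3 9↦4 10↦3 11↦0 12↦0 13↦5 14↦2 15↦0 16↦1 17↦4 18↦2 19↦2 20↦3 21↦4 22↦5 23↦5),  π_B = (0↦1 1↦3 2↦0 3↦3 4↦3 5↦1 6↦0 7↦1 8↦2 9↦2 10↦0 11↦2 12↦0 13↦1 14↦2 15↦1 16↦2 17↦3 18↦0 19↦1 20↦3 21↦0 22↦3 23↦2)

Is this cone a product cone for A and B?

|A|·|B| = 6·4 = 24;  |P| = 24
Check the pairing map k ↦ (π_A(k), π_B(k)):
  0 ↦ (4,1)
  1 ↦ (2,3)
  2 ↦ (1,0)
  3 ↦ (1,3)
  4 ↦ (0,3)
  5 ↦ (3,1)
  6 ↦ (5,0)
  7 ↦ (1,1)
  8 ↦ (3,2)
  9 ↦ (4,2)
  10 ↦ (3,0)
  11 ↦ (0,2)
  12 ↦ (0,0)
  13 ↦ (5,1)
  14 ↦ (2,2)
  15 ↦ (0,1)
  16 ↦ (1,2)
  17 ↦ (4,3)
  18 ↦ (2,0)
  19 ↦ (2,1)
  20 ↦ (3,3)
  21 ↦ (4,0)
  22 ↦ (5,3)
  23 ↦ (5,2)
distinct pairs in image: 24 / 24 needed
  → bijection onto A×B; projections well-typed.

Answer: VALID PRODUCT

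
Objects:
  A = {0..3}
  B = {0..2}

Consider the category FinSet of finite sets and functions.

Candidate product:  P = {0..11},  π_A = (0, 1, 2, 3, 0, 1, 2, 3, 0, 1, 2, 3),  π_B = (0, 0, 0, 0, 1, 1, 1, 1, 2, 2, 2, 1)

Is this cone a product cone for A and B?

Answer: NOT A VALID PRODUCT — duplicate pair at indices 7,11

Work:
|A|·|B| = 4·3 = 12;  |P| = 12
Check the pairing map k ↦ (π_A(k), π_B(k)):
  0 -> (0,0)
  1 -> (1,0)
  2 -> (2,0)
  3 -> (3,0)
  4 -> (0,1)
  5 -> (1,1)
  6 -> (2,1)
  7 -> (3,1)
  8 -> (0,2)
  9 -> (1,2)
  10 -> (2,2)
  11 -> (3,1)  ✗ repeats pair of k=7
distinct pairs in image: 11 / 12 needed
  → (3,1) hit at k=7 and k=11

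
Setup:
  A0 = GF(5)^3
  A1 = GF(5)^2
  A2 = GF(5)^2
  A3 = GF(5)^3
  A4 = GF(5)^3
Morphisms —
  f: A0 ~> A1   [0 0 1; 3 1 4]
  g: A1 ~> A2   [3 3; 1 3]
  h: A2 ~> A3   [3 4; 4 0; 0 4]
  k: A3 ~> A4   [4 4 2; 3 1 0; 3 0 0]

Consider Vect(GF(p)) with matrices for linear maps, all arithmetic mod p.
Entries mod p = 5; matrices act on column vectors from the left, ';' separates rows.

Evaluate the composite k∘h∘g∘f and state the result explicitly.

Answer: [3 1 2; 0 0 1; 4 3 1]

Derivation:
  e0=(1,0,0) f~>(0,3) g~>(4,4) h~>(3,1,1) k~>(3,0,4)
  e1=(0,1,0) f~>(0,1) g~>(3,3) h~>(1,2,2) k~>(1,0,3)
  e2=(0,0,1) f~>(1,4) g~>(0,3) h~>(2,0,2) k~>(2,1,1)
composite: [3 1 2; 0 0 1; 4 3 1]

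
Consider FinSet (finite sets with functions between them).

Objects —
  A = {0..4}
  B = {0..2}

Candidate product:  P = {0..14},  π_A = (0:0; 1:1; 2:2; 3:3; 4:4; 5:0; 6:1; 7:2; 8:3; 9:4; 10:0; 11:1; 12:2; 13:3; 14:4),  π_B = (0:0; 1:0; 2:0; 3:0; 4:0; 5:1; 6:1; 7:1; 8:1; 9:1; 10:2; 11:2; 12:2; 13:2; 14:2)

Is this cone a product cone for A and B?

|A|·|B| = 5·3 = 15;  |P| = 15
Check the pairing map k ↦ (π_A(k), π_B(k)):
  0 : (0,0)
  1 : (1,0)
  2 : (2,0)
  3 : (3,0)
  4 : (4,0)
  5 : (0,1)
  6 : (1,1)
  7 : (2,1)
  8 : (3,1)
  9 : (4,1)
  10 : (0,2)
  11 : (1,2)
  12 : (2,2)
  13 : (3,2)
  14 : (4,2)
distinct pairs in image: 15 / 15 needed
  → bijection onto A×B; projections well-typed.

Answer: VALID PRODUCT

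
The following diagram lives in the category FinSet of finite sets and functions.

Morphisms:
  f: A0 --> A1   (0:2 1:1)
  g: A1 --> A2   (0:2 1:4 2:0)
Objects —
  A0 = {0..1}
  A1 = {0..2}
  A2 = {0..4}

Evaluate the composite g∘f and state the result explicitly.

Answer: (0:0 1:4)

Work:
  0 f-->2 g-->0
  1 f-->1 g-->4
composite: (0:0 1:4)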